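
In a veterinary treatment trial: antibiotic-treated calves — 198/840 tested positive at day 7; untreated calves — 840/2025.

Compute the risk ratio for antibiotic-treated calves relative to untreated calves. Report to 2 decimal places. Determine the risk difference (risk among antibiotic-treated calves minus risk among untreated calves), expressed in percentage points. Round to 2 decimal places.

risk, antibiotic-treated calves = 198/840 = 0.2357
risk, untreated calves = 840/2025 = 0.4148
RR = 0.2357 / 0.4148 = 0.57
risk difference = 0.2357 − 0.4148 = -0.1791 → -17.91 percentage points

RR = 0.57; RD = -17.91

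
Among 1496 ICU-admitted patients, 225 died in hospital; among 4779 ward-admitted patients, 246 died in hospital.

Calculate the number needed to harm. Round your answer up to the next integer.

risk, ICU-admitted patients = 225/1496 = 0.150401
risk, ward-admitted patients = 246/4779 = 0.051475
absolute risk difference = 0.098926
1 / 0.098926 = 10.109 → round up → 11

NNH = 11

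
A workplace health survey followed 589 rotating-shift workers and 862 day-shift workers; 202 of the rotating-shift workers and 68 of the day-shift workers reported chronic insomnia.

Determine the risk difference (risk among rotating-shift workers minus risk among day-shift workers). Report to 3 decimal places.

RD: 0.264

risk, rotating-shift workers = 202/589 = 0.3430
risk, day-shift workers = 68/862 = 0.0789
risk difference = 0.3430 − 0.0789 = 0.264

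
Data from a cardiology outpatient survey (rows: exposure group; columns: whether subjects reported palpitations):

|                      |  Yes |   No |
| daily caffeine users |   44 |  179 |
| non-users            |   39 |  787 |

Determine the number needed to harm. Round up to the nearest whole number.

NNH ≈ 7

risk, daily caffeine users = 44/223 = 0.197309
risk, non-users = 39/826 = 0.047215
absolute risk difference = 0.150094
1 / 0.150094 = 6.662 → round up → 7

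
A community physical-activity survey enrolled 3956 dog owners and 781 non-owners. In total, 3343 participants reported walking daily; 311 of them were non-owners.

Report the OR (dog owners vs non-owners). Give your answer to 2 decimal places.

OR ≈ 4.96

dog owners with the outcome: 3343 − 311 = 3032
dog owners without the outcome: 3956 − 3032 = 924
non-owners without the outcome: 781 − 311 = 470
odds, dog owners = 3032/924 = 3.2814
odds, non-owners = 311/470 = 0.6617
OR = 3.2814 / 0.6617 = 4.96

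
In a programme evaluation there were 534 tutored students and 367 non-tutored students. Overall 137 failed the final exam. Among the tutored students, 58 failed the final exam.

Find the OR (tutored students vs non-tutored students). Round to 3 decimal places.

OR = 0.444

tutored students without the outcome: 534 − 58 = 476
non-tutored students with the outcome: 137 − 58 = 79
non-tutored students without the outcome: 367 − 79 = 288
OR = (58 × 288) / (476 × 79) = 16704/37604 ≈ 0.444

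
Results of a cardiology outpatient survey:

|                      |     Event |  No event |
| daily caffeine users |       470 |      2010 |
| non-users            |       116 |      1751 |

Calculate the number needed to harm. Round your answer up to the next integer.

NNH: 8

risk, daily caffeine users = 470/2480 = 0.189516
risk, non-users = 116/1867 = 0.062132
absolute risk difference = 0.127384
1 / 0.127384 = 7.850 → round up → 8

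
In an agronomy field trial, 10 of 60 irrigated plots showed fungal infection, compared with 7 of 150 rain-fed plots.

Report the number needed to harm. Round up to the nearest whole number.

risk, irrigated plots = 10/60 = 0.166667
risk, rain-fed plots = 7/150 = 0.046667
absolute risk difference = 0.120000
1 / 0.120000 = 8.333 → round up → 9

9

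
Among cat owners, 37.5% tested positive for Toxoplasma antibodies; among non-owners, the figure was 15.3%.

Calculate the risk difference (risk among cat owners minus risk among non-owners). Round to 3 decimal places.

risk difference = 0.3750 − 0.1530 = 0.222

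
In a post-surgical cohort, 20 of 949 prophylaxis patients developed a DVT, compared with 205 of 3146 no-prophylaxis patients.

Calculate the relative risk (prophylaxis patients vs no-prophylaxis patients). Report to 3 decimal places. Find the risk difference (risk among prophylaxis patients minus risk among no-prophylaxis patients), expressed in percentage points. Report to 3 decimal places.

risk, prophylaxis patients = 20/949 = 0.02107
risk, no-prophylaxis patients = 205/3146 = 0.06516
RR = 0.02107 / 0.06516 = 0.323
risk difference = 0.02107 − 0.06516 = -0.04409 → -4.409 percentage points

RR = 0.323; RD = -4.409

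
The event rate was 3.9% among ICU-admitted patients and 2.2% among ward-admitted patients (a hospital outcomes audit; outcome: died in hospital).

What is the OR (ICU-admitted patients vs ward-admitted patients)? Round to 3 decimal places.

odds, ICU-admitted patients = 0.03900/0.96100 = 0.04058
odds, ward-admitted patients = 0.02200/0.97800 = 0.02249
OR = 0.04058 / 0.02249 = 1.804

OR ≈ 1.804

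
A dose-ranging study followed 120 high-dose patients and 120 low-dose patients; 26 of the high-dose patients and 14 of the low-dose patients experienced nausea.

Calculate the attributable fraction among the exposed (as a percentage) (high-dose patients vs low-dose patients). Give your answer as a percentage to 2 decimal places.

46.15%

risk, high-dose patients = 26/120 = 0.2167
risk, low-dose patients = 14/120 = 0.1167
AR% = (0.2167 − 0.1167) / 0.2167 = 0.4615 → 46.15%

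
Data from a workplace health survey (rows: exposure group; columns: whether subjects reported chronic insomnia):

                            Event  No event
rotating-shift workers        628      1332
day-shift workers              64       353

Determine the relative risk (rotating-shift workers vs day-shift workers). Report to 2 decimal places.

2.09

risk, rotating-shift workers = 628/1960 = 0.3204
risk, day-shift workers = 64/417 = 0.1535
RR = 0.3204 / 0.1535 = 2.09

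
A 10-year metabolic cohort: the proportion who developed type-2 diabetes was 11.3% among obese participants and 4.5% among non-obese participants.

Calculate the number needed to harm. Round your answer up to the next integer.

15

absolute risk difference = 0.068000
1 / 0.068000 = 14.706 → round up → 15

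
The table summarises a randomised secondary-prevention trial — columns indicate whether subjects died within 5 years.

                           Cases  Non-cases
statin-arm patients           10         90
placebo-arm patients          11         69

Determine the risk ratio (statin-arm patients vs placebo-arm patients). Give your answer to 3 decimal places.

0.727

risk, statin-arm patients = 10/100 = 0.1000
risk, placebo-arm patients = 11/80 = 0.1375
RR = 0.1000 / 0.1375 = 0.727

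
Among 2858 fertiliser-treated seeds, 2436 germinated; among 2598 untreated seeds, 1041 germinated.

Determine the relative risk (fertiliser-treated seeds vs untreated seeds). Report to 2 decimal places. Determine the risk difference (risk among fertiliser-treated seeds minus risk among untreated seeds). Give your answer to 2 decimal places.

RR = 2.13; RD = 0.45

risk, fertiliser-treated seeds = 2436/2858 = 0.8523
risk, untreated seeds = 1041/2598 = 0.4007
RR = 0.8523 / 0.4007 = 2.13
risk difference = 0.8523 − 0.4007 = 0.45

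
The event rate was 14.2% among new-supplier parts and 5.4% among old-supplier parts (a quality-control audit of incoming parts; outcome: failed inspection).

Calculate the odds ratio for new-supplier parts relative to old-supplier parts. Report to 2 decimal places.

odds, new-supplier parts = 0.1420/0.8580 = 0.1655
odds, old-supplier parts = 0.0540/0.9460 = 0.0571
OR = 0.1655 / 0.0571 = 2.90

2.90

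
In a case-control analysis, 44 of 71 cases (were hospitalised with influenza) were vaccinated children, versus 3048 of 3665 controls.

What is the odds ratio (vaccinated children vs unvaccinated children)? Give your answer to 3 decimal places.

OR = (44 × 617) / (3048 × 27) = 27148/82296 ≈ 0.330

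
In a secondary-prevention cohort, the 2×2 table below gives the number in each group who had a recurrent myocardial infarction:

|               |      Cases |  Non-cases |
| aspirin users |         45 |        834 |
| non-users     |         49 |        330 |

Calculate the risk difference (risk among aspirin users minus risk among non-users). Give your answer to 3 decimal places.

risk, aspirin users = 45/879 = 0.0512
risk, non-users = 49/379 = 0.1293
risk difference = 0.0512 − 0.1293 = -0.078

RD = -0.078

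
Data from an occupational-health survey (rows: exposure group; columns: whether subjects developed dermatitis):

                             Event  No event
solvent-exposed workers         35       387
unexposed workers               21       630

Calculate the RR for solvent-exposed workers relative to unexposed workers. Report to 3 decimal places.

2.571

risk, solvent-exposed workers = 35/422 = 0.08294
risk, unexposed workers = 21/651 = 0.03226
RR = 0.08294 / 0.03226 = 2.571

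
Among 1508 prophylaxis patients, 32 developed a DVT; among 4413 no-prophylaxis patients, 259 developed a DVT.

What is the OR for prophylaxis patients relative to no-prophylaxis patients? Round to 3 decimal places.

odds, prophylaxis patients = 32/1476 = 0.02168
odds, no-prophylaxis patients = 259/4154 = 0.06235
OR = 0.02168 / 0.06235 = 0.348

0.348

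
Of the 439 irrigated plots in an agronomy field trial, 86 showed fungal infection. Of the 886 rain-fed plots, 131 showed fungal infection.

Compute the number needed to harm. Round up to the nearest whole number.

NNH = 21

risk, irrigated plots = 86/439 = 0.195900
risk, rain-fed plots = 131/886 = 0.147856
absolute risk difference = 0.048044
1 / 0.048044 = 20.814 → round up → 21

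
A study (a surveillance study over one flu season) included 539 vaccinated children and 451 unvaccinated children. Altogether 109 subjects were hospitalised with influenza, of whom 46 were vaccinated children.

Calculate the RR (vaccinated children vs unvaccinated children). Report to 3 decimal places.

vaccinated children without the outcome: 539 − 46 = 493
unvaccinated children with the outcome: 109 − 46 = 63
unvaccinated children without the outcome: 451 − 63 = 388
risk, vaccinated children = 46/539 = 0.0853
risk, unvaccinated children = 63/451 = 0.1397
RR = 0.0853 / 0.1397 = 0.611

RR = 0.611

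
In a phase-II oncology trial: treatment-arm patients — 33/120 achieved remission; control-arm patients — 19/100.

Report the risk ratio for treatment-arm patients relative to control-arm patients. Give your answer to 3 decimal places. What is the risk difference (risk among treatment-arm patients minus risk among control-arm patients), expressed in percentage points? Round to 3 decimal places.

RR = 1.447; RD = 8.500

risk, treatment-arm patients = 33/120 = 0.2750
risk, control-arm patients = 19/100 = 0.1900
RR = 0.2750 / 0.1900 = 1.447
risk difference = 0.2750 − 0.1900 = 0.0850 → 8.500 percentage points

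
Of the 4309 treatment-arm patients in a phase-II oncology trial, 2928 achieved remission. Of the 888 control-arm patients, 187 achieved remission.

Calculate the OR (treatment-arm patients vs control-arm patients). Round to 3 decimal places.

OR = (2928 × 701) / (1381 × 187) = 2052528/258247 ≈ 7.948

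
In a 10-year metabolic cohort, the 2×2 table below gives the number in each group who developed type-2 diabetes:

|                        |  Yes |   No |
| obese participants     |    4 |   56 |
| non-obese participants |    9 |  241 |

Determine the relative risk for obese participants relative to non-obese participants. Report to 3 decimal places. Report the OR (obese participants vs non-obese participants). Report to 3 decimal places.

RR = 1.852; OR = 1.913

risk, obese participants = 4/60 = 0.06667
risk, non-obese participants = 9/250 = 0.03600
RR = 0.06667 / 0.03600 = 1.852
odds, obese participants = 4/56 = 0.07143
odds, non-obese participants = 9/241 = 0.03734
OR = 0.07143 / 0.03734 = 1.913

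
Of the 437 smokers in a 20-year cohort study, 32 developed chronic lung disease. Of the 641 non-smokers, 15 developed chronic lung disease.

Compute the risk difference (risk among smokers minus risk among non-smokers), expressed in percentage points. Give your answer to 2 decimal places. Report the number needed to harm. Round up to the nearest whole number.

RD = 4.98; NNH = 21

risk, smokers = 32/437 = 0.07323
risk, non-smokers = 15/641 = 0.02340
risk difference = 0.07323 − 0.02340 = 0.04983 → 4.98 percentage points
absolute risk difference = 0.049826
1 / 0.049826 = 20.070 → round up → 21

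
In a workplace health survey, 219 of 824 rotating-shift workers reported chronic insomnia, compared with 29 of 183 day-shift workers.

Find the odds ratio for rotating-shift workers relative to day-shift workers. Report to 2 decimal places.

OR = (219 × 154) / (605 × 29) = 33726/17545 ≈ 1.92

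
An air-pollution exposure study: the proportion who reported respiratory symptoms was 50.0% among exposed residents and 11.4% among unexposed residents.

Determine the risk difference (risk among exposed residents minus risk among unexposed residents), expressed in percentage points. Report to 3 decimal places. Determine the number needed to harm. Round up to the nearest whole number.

RD = 38.600; NNH = 3

risk difference = 0.5000 − 0.1140 = 0.3860 → 38.600 percentage points
absolute risk difference = 0.386000
1 / 0.386000 = 2.591 → round up → 3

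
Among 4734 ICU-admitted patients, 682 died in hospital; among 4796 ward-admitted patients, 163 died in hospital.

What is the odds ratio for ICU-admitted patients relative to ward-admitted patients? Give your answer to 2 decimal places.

odds, ICU-admitted patients = 682/4052 = 0.16831
odds, ward-admitted patients = 163/4633 = 0.03518
OR = 0.16831 / 0.03518 = 4.78

OR: 4.78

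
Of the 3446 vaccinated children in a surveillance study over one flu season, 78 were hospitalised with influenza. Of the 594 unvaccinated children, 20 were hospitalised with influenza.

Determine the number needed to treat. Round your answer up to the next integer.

risk, vaccinated children = 78/3446 = 0.022635
risk, unvaccinated children = 20/594 = 0.033670
absolute risk difference = 0.011035
1 / 0.011035 = 90.621 → round up → 91

91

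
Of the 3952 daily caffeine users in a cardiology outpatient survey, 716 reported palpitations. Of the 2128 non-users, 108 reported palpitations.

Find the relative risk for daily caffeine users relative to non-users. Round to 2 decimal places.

risk, daily caffeine users = 716/3952 = 0.1812
risk, non-users = 108/2128 = 0.0508
RR = 0.1812 / 0.0508 = 3.57

RR: 3.57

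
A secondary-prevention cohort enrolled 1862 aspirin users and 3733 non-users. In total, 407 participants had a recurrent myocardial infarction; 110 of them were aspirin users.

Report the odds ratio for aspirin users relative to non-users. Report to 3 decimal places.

OR ≈ 0.726

aspirin users without the outcome: 1862 − 110 = 1752
non-users with the outcome: 407 − 110 = 297
non-users without the outcome: 3733 − 297 = 3436
OR = (110 × 3436) / (1752 × 297) = 377960/520344 ≈ 0.726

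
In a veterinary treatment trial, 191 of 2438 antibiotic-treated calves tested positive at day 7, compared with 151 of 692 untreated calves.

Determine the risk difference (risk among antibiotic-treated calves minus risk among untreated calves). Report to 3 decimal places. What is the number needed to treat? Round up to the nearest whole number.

RD = -0.140; NNT = 8

risk, antibiotic-treated calves = 191/2438 = 0.0783
risk, untreated calves = 151/692 = 0.2182
risk difference = 0.0783 − 0.2182 = -0.140
absolute risk difference = 0.139865
1 / 0.139865 = 7.150 → round up → 8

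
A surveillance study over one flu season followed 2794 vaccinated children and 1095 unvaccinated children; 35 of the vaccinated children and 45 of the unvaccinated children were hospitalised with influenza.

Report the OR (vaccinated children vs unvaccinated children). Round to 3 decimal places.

OR = (35 × 1050) / (2759 × 45) = 36750/124155 ≈ 0.296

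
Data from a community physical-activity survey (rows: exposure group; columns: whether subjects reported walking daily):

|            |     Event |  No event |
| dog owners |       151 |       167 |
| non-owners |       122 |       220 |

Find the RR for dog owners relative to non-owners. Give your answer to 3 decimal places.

risk, dog owners = 151/318 = 0.4748
risk, non-owners = 122/342 = 0.3567
RR = 0.4748 / 0.3567 = 1.331

1.331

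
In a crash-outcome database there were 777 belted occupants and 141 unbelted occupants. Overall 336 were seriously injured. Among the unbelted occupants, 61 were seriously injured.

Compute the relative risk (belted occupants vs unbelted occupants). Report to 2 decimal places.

0.82

belted occupants with the outcome: 336 − 61 = 275
belted occupants without the outcome: 777 − 275 = 502
unbelted occupants without the outcome: 141 − 61 = 80
risk, belted occupants = 275/777 = 0.3539
risk, unbelted occupants = 61/141 = 0.4326
RR = 0.3539 / 0.4326 = 0.82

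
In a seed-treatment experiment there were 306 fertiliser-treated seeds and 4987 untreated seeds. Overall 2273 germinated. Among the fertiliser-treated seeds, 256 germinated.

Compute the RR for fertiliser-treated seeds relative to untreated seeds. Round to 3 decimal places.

fertiliser-treated seeds without the outcome: 306 − 256 = 50
untreated seeds with the outcome: 2273 − 256 = 2017
untreated seeds without the outcome: 4987 − 2017 = 2970
risk, fertiliser-treated seeds = 256/306 = 0.8366
risk, untreated seeds = 2017/4987 = 0.4045
RR = 0.8366 / 0.4045 = 2.068

RR ≈ 2.068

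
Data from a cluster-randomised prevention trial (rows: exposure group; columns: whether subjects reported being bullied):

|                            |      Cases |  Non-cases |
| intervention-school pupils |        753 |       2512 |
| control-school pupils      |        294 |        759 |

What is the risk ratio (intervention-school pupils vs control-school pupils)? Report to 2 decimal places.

risk, intervention-school pupils = 753/3265 = 0.2306
risk, control-school pupils = 294/1053 = 0.2792
RR = 0.2306 / 0.2792 = 0.83

RR: 0.83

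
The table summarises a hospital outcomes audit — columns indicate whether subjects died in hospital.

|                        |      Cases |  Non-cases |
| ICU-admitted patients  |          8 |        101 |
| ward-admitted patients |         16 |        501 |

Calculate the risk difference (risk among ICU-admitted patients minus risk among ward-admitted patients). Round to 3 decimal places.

RD = 0.042

risk, ICU-admitted patients = 8/109 = 0.07339
risk, ward-admitted patients = 16/517 = 0.03095
risk difference = 0.07339 − 0.03095 = 0.042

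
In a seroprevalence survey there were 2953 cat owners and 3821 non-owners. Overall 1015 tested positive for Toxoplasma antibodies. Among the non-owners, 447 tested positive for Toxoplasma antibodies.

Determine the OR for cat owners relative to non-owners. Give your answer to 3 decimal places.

OR = 1.798

cat owners with the outcome: 1015 − 447 = 568
cat owners without the outcome: 2953 − 568 = 2385
non-owners without the outcome: 3821 − 447 = 3374
odds, cat owners = 568/2385 = 0.2382
odds, non-owners = 447/3374 = 0.1325
OR = 0.2382 / 0.1325 = 1.798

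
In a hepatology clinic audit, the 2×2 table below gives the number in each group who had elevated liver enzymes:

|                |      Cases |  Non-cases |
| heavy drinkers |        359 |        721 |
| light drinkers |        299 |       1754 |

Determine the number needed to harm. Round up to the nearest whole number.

risk, heavy drinkers = 359/1080 = 0.332407
risk, light drinkers = 299/2053 = 0.145641
absolute risk difference = 0.186767
1 / 0.186767 = 5.354 → round up → 6

NNH = 6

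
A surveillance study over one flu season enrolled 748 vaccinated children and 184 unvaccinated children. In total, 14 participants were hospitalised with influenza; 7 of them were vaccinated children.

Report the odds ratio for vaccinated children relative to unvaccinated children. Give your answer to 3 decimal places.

OR: 0.239

vaccinated children without the outcome: 748 − 7 = 741
unvaccinated children with the outcome: 14 − 7 = 7
unvaccinated children without the outcome: 184 − 7 = 177
OR = (7 × 177) / (741 × 7) = 1239/5187 ≈ 0.239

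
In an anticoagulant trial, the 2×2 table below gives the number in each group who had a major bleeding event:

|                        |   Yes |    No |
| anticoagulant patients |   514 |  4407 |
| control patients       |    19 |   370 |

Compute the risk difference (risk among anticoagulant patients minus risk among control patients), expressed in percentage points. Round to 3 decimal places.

RD ≈ 5.561

risk, anticoagulant patients = 514/4921 = 0.10445
risk, control patients = 19/389 = 0.04884
risk difference = 0.10445 − 0.04884 = 0.05561 → 5.561 percentage points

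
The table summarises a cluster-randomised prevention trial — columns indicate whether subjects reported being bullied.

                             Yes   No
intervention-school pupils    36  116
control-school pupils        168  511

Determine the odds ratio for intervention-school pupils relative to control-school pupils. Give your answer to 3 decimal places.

OR = (36 × 511) / (116 × 168) = 18396/19488 ≈ 0.944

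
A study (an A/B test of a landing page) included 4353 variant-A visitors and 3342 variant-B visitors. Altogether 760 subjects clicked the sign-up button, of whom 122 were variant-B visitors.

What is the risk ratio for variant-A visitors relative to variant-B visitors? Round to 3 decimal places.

variant-A visitors with the outcome: 760 − 122 = 638
variant-A visitors without the outcome: 4353 − 638 = 3715
variant-B visitors without the outcome: 3342 − 122 = 3220
risk, variant-A visitors = 638/4353 = 0.14657
risk, variant-B visitors = 122/3342 = 0.03651
RR = 0.14657 / 0.03651 = 4.015

RR = 4.015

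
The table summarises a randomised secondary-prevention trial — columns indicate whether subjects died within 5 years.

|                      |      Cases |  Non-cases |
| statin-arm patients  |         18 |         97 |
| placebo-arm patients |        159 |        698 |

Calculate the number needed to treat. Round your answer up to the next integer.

risk, statin-arm patients = 18/115 = 0.156522
risk, placebo-arm patients = 159/857 = 0.185531
absolute risk difference = 0.029009
1 / 0.029009 = 34.472 → round up → 35

NNT = 35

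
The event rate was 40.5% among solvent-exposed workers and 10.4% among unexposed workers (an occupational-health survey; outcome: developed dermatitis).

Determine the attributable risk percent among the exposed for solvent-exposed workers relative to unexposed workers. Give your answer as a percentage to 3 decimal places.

AR% = (0.4050 − 0.1040) / 0.4050 = 0.7432 → 74.321%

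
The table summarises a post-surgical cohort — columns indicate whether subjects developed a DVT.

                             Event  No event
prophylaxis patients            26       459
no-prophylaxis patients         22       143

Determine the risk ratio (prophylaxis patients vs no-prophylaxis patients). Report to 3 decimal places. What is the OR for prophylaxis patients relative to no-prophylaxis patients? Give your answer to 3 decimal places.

risk, prophylaxis patients = 26/485 = 0.0536
risk, no-prophylaxis patients = 22/165 = 0.1333
RR = 0.0536 / 0.1333 = 0.402
odds, prophylaxis patients = 26/459 = 0.0566
odds, no-prophylaxis patients = 22/143 = 0.1538
OR = 0.0566 / 0.1538 = 0.368

RR = 0.402; OR = 0.368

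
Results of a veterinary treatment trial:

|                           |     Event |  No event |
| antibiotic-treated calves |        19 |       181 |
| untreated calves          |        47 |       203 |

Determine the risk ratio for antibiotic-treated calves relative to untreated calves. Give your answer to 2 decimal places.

risk, antibiotic-treated calves = 19/200 = 0.0950
risk, untreated calves = 47/250 = 0.1880
RR = 0.0950 / 0.1880 = 0.51

RR = 0.51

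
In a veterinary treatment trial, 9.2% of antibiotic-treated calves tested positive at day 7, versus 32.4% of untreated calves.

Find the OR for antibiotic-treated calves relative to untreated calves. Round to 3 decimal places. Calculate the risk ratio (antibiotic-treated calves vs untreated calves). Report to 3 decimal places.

OR = 0.211; RR = 0.284

odds, antibiotic-treated calves = 0.0920/0.9080 = 0.1013
odds, untreated calves = 0.3240/0.6760 = 0.4793
OR = 0.1013 / 0.4793 = 0.211
RR = 0.0920 / 0.3240 = 0.284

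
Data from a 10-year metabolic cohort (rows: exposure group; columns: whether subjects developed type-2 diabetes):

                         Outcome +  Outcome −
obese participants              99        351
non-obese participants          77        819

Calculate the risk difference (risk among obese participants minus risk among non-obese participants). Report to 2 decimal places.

0.13

risk, obese participants = 99/450 = 0.2200
risk, non-obese participants = 77/896 = 0.0859
risk difference = 0.2200 − 0.0859 = 0.13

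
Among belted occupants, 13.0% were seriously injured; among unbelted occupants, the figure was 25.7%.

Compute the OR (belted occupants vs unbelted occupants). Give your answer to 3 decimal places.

odds, belted occupants = 0.1300/0.8700 = 0.1494
odds, unbelted occupants = 0.2570/0.7430 = 0.3459
OR = 0.1494 / 0.3459 = 0.432

0.432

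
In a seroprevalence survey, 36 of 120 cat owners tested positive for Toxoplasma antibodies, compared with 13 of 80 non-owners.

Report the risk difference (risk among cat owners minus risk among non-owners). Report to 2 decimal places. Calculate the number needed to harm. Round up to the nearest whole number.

risk, cat owners = 36/120 = 0.3000
risk, non-owners = 13/80 = 0.1625
risk difference = 0.3000 − 0.1625 = 0.14
absolute risk difference = 0.137500
1 / 0.137500 = 7.273 → round up → 8

RD = 0.14; NNH = 8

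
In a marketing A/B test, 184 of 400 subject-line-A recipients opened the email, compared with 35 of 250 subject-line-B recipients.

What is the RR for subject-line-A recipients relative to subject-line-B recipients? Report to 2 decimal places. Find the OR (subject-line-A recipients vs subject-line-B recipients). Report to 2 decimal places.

RR = 3.29; OR = 5.23

risk, subject-line-A recipients = 184/400 = 0.4600
risk, subject-line-B recipients = 35/250 = 0.1400
RR = 0.4600 / 0.1400 = 3.29
OR = (184 × 215) / (216 × 35) = 39560/7560 ≈ 5.23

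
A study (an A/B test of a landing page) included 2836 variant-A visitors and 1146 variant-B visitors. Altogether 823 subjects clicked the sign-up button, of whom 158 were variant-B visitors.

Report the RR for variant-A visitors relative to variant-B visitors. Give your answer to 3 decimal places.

RR = 1.701

variant-A visitors with the outcome: 823 − 158 = 665
variant-A visitors without the outcome: 2836 − 665 = 2171
variant-B visitors without the outcome: 1146 − 158 = 988
risk, variant-A visitors = 665/2836 = 0.2345
risk, variant-B visitors = 158/1146 = 0.1379
RR = 0.2345 / 0.1379 = 1.701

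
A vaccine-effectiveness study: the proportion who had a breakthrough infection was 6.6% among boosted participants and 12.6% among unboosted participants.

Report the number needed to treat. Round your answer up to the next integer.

absolute risk difference = 0.060000
1 / 0.060000 = 16.667 → round up → 17

17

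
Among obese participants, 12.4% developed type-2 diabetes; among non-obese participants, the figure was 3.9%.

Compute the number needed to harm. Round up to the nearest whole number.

NNH: 12

absolute risk difference = 0.085000
1 / 0.085000 = 11.765 → round up → 12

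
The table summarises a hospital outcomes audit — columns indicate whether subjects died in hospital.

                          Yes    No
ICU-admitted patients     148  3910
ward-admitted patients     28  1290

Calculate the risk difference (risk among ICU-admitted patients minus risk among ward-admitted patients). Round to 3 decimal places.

0.015

risk, ICU-admitted patients = 148/4058 = 0.03647
risk, ward-admitted patients = 28/1318 = 0.02124
risk difference = 0.03647 − 0.02124 = 0.015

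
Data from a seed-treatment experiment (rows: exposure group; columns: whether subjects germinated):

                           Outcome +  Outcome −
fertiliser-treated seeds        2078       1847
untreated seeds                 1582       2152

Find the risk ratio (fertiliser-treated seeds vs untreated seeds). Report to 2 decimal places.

risk, fertiliser-treated seeds = 2078/3925 = 0.5294
risk, untreated seeds = 1582/3734 = 0.4237
RR = 0.5294 / 0.4237 = 1.25

1.25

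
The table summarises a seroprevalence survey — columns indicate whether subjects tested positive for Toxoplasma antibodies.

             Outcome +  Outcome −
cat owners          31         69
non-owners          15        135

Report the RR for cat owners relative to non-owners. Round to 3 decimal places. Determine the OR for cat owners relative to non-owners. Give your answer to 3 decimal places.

risk, cat owners = 31/100 = 0.3100
risk, non-owners = 15/150 = 0.1000
RR = 0.3100 / 0.1000 = 3.100
OR = (31 × 135) / (69 × 15) = 4185/1035 ≈ 4.043

RR = 3.100; OR = 4.043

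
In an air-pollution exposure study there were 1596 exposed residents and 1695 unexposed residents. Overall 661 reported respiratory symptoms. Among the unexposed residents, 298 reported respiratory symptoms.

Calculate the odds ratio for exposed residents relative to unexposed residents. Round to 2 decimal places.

OR = 1.38

exposed residents with the outcome: 661 − 298 = 363
exposed residents without the outcome: 1596 − 363 = 1233
unexposed residents without the outcome: 1695 − 298 = 1397
odds, exposed residents = 363/1233 = 0.2944
odds, unexposed residents = 298/1397 = 0.2133
OR = 0.2944 / 0.2133 = 1.38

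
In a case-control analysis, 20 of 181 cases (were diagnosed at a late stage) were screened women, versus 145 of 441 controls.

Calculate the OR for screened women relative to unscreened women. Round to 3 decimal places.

odds, screened women = 20/145 = 0.1379
odds, unscreened women = 161/296 = 0.5439
OR = 0.1379 / 0.5439 = 0.254

0.254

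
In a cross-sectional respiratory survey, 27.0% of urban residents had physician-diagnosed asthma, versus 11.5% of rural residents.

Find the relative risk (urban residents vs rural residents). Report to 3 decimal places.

RR = 0.2700 / 0.1150 = 2.348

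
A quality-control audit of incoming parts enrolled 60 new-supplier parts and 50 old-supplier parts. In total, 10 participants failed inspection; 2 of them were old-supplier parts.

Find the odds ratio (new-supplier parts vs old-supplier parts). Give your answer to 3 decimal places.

3.692

new-supplier parts with the outcome: 10 − 2 = 8
new-supplier parts without the outcome: 60 − 8 = 52
old-supplier parts without the outcome: 50 − 2 = 48
odds, new-supplier parts = 8/52 = 0.15385
odds, old-supplier parts = 2/48 = 0.04167
OR = 0.15385 / 0.04167 = 3.692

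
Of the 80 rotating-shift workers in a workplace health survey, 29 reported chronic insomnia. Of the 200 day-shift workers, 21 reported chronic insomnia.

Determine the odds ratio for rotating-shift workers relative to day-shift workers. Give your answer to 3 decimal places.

odds, rotating-shift workers = 29/51 = 0.5686
odds, day-shift workers = 21/179 = 0.1173
OR = 0.5686 / 0.1173 = 4.847

OR ≈ 4.847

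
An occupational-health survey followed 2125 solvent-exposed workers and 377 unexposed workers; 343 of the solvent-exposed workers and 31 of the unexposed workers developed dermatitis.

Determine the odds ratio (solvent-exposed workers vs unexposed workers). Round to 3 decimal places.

odds, solvent-exposed workers = 343/1782 = 0.1925
odds, unexposed workers = 31/346 = 0.0896
OR = 0.1925 / 0.0896 = 2.148

2.148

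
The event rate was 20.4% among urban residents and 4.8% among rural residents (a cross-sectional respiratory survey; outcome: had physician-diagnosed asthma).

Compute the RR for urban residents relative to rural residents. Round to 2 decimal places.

RR = 0.20400 / 0.04800 = 4.25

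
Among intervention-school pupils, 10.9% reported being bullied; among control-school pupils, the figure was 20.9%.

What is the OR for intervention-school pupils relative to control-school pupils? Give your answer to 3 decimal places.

odds, intervention-school pupils = 0.1090/0.8910 = 0.1223
odds, control-school pupils = 0.2090/0.7910 = 0.2642
OR = 0.1223 / 0.2642 = 0.463

OR ≈ 0.463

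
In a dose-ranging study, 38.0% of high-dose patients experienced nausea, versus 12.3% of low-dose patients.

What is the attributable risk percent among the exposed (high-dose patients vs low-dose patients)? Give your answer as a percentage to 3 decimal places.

AR% = (0.3800 − 0.1230) / 0.3800 = 0.6763 → 67.632%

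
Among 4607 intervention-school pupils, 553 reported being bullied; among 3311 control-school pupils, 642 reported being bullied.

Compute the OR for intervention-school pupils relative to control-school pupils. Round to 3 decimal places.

OR = (553 × 2669) / (4054 × 642) = 1475957/2602668 ≈ 0.567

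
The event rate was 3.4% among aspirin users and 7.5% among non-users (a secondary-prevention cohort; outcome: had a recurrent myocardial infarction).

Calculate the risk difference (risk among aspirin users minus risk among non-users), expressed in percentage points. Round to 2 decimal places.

RD ≈ -4.10

risk difference = 0.03400 − 0.07500 = -0.04100 → -4.10 percentage points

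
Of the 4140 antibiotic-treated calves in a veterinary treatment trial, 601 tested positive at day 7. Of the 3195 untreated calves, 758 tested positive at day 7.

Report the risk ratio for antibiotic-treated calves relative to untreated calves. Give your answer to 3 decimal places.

RR = 0.612

risk, antibiotic-treated calves = 601/4140 = 0.1452
risk, untreated calves = 758/3195 = 0.2372
RR = 0.1452 / 0.2372 = 0.612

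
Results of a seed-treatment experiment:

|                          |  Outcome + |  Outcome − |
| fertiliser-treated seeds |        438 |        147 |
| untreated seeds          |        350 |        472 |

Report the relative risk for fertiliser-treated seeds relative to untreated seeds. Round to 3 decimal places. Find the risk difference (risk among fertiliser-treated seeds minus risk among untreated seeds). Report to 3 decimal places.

risk, fertiliser-treated seeds = 438/585 = 0.7487
risk, untreated seeds = 350/822 = 0.4258
RR = 0.7487 / 0.4258 = 1.758
risk difference = 0.7487 − 0.4258 = 0.323

RR = 1.758; RD = 0.323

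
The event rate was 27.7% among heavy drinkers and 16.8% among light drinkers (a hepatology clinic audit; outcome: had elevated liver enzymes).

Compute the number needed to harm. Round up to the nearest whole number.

10

absolute risk difference = 0.109000
1 / 0.109000 = 9.174 → round up → 10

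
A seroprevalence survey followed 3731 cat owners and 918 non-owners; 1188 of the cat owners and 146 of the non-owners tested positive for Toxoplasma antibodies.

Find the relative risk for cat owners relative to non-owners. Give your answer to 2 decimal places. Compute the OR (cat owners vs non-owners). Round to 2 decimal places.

risk, cat owners = 1188/3731 = 0.3184
risk, non-owners = 146/918 = 0.1590
RR = 0.3184 / 0.1590 = 2.00
odds, cat owners = 1188/2543 = 0.4672
odds, non-owners = 146/772 = 0.1891
OR = 0.4672 / 0.1891 = 2.47

RR = 2.00; OR = 2.47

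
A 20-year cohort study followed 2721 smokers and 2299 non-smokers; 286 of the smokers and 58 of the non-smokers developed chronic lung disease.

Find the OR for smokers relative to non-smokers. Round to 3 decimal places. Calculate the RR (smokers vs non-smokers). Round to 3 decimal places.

OR = 4.538; RR = 4.166

OR = (286 × 2241) / (2435 × 58) = 640926/141230 ≈ 4.538
risk, smokers = 286/2721 = 0.10511
risk, non-smokers = 58/2299 = 0.02523
RR = 0.10511 / 0.02523 = 4.166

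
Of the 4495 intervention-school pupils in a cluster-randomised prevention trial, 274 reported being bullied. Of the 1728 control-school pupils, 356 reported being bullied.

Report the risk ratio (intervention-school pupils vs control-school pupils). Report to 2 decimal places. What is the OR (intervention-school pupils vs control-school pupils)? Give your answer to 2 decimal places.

RR = 0.30; OR = 0.25

risk, intervention-school pupils = 274/4495 = 0.0610
risk, control-school pupils = 356/1728 = 0.2060
RR = 0.0610 / 0.2060 = 0.30
OR = (274 × 1372) / (4221 × 356) = 375928/1502676 ≈ 0.25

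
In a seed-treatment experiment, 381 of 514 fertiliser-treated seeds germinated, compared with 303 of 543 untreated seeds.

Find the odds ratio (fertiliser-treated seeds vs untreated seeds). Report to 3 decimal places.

odds, fertiliser-treated seeds = 381/133 = 2.8647
odds, untreated seeds = 303/240 = 1.2625
OR = 2.8647 / 1.2625 = 2.269

OR: 2.269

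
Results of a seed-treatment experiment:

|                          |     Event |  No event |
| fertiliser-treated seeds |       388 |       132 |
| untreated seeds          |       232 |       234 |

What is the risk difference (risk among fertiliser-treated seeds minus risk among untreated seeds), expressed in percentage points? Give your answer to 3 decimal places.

24.830

risk, fertiliser-treated seeds = 388/520 = 0.7462
risk, untreated seeds = 232/466 = 0.4979
risk difference = 0.7462 − 0.4979 = 0.2483 → 24.830 percentage points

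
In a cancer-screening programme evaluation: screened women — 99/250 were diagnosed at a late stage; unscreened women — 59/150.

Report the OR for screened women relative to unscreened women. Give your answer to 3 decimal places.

OR = (99 × 91) / (151 × 59) = 9009/8909 ≈ 1.011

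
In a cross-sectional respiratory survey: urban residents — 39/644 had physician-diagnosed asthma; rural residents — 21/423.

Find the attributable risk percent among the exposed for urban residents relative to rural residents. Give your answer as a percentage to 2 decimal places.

18.02%

risk, urban residents = 39/644 = 0.06056
risk, rural residents = 21/423 = 0.04965
AR% = (0.06056 − 0.04965) / 0.06056 = 0.1802 → 18.02%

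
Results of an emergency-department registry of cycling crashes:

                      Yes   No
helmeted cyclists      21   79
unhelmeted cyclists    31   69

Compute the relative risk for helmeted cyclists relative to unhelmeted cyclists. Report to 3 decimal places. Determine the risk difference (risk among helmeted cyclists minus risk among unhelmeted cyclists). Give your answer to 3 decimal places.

RR = 0.677; RD = -0.100

risk, helmeted cyclists = 21/100 = 0.2100
risk, unhelmeted cyclists = 31/100 = 0.3100
RR = 0.2100 / 0.3100 = 0.677
risk difference = 0.2100 − 0.3100 = -0.100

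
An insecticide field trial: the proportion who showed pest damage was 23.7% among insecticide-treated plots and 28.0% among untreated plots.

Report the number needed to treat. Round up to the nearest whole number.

absolute risk difference = 0.043000
1 / 0.043000 = 23.256 → round up → 24

NNT = 24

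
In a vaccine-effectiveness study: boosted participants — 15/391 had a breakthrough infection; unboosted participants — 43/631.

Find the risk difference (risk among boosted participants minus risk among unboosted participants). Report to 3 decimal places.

risk, boosted participants = 15/391 = 0.03836
risk, unboosted participants = 43/631 = 0.06815
risk difference = 0.03836 − 0.06815 = -0.030

RD = -0.030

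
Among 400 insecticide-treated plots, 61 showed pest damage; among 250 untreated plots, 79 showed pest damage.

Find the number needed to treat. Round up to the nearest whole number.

risk, insecticide-treated plots = 61/400 = 0.152500
risk, untreated plots = 79/250 = 0.316000
absolute risk difference = 0.163500
1 / 0.163500 = 6.116 → round up → 7

7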